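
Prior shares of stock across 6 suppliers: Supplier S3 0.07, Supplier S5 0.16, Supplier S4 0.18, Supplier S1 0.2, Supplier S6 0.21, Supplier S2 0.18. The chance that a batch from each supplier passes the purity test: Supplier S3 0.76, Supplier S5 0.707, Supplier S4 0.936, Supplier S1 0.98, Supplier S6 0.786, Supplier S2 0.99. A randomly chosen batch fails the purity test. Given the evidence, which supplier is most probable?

Taking complements, P(off-spec | each) = Supplier S3 0.24, Supplier S5 0.293, Supplier S4 0.064, Supplier S1 0.02, Supplier S6 0.214, Supplier S2 0.01.
By Bayes' rule, posterior ∝ prior × likelihood:
  Supplier S3: 0.07 × 0.24 = 0.0168
  Supplier S5: 0.16 × 0.293 = 0.04688
  Supplier S4: 0.18 × 0.064 = 0.01152
  Supplier S1: 0.2 × 0.02 = 0.004
  Supplier S6: 0.21 × 0.214 = 0.04494
  Supplier S2: 0.18 × 0.01 = 0.0018
Sum = 0.12594.
Largest term belongs to Supplier S5, so Supplier S5 is most probable.

Supplier S5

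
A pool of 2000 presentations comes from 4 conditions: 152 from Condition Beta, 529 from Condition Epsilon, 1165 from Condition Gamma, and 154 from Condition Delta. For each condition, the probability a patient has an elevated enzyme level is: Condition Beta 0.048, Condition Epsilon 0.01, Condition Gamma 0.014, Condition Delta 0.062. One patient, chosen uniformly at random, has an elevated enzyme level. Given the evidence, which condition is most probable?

Prior × likelihood for each hypothesis:
  Condition Beta: 0.076 × 0.048 = 0.003648
  Condition Epsilon: 0.2645 × 0.01 = 0.002645
  Condition Gamma: 0.5825 × 0.014 = 0.008155
  Condition Delta: 0.077 × 0.062 = 0.004774
Total = 0.019222.
Largest term belongs to Condition Gamma, so Condition Gamma is most probable.

Condition Gamma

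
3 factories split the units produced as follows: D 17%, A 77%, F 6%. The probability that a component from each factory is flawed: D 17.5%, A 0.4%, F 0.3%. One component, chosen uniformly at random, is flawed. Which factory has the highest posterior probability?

D

Compute prior × likelihood for every hypothesis:
  D: 0.17 × 0.175 = 0.02975
  A: 0.77 × 0.004 = 0.00308
  F: 0.06 × 0.003 = 0.00018
Sum = 0.03301.
Largest term belongs to D, so D is most probable.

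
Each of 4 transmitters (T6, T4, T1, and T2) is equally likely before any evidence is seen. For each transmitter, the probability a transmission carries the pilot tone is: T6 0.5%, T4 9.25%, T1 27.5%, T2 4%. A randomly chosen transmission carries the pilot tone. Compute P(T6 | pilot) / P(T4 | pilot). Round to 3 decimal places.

0.054

With a uniform prior (1/4 each), posterior ∝ likelihood:
  T6: 0.005
  T4: 0.0925
  T1: 0.275
  T2: 0.04
Total = 0.4125.
The ratio is 0.005 / 0.0925 (the normalizer cancels) = 0.054.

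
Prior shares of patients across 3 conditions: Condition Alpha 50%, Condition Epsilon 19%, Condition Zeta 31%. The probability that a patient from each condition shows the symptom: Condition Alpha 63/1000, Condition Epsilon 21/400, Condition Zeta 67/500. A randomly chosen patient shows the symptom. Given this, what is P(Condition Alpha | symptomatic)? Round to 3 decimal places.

0.379

Prior × likelihood for each hypothesis:
  Condition Alpha: 0.5 × 0.063 = 0.0315
  Condition Epsilon: 0.19 × 0.0525 = 0.009975
  Condition Zeta: 0.31 × 0.134 = 0.04154
Normalizing constant = 0.083015.
P(Condition Alpha | evidence) = 0.0315 / 0.083015 ≈ 0.379.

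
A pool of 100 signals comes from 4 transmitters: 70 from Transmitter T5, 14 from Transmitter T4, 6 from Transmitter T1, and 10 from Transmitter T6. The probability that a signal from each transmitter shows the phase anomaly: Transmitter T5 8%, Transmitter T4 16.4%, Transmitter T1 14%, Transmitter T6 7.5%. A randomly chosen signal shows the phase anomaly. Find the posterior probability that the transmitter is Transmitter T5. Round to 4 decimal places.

0.5903

By Bayes' rule, posterior ∝ prior × likelihood:
  Transmitter T5: 0.7 × 0.08 = 0.056
  Transmitter T4: 0.14 × 0.164 = 0.02296
  Transmitter T1: 0.06 × 0.14 = 0.0084
  Transmitter T6: 0.1 × 0.075 = 0.0075
Total = 0.09486.
P(Transmitter T5 | evidence) = 0.056 / 0.09486 ≈ 0.5903.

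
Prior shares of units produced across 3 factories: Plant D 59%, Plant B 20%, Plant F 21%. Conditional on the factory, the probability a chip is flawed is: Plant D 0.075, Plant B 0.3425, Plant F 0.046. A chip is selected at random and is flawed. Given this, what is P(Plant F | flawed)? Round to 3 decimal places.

Compute prior × likelihood for every hypothesis:
  Plant D: 0.59 × 0.075 = 0.04425
  Plant B: 0.2 × 0.3425 = 0.0685
  Plant F: 0.21 × 0.046 = 0.00966
Normalizing constant = 0.12241.
P(Plant F | evidence) = 0.00966 / 0.12241 ≈ 0.079.

0.079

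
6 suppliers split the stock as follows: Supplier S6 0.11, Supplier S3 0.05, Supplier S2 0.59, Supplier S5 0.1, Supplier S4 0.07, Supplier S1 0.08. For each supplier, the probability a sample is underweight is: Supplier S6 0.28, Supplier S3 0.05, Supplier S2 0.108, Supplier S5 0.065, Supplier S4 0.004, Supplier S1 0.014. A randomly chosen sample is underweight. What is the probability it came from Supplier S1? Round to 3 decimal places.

Prior × likelihood for each hypothesis:
  Supplier S6: 0.11 × 0.28 = 0.0308
  Supplier S3: 0.05 × 0.05 = 0.0025
  Supplier S2: 0.59 × 0.108 = 0.06372
  Supplier S5: 0.1 × 0.065 = 0.0065
  Supplier S4: 0.07 × 0.004 = 0.00028
  Supplier S1: 0.08 × 0.014 = 0.00112
Total = 0.10492.
P(Supplier S1 | evidence) = 0.00112 / 0.10492 ≈ 0.011.

0.011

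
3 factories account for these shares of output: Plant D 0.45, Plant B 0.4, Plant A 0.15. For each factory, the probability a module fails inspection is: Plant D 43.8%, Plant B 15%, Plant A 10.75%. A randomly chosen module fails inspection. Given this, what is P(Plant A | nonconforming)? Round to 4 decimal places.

Unnormalized posteriors (prior × likelihood):
  Plant D: 0.45 × 0.438 = 0.1971
  Plant B: 0.4 × 0.15 = 0.06
  Plant A: 0.15 × 0.1075 = 0.016125
Sum = 0.273225.
P(Plant A | evidence) = 0.016125 / 0.273225 ≈ 0.0590.

0.0590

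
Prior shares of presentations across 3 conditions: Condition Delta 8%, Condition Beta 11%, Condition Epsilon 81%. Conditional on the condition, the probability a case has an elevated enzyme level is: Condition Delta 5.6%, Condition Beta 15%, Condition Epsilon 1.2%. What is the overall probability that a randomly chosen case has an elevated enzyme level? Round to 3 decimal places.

0.031

Unnormalized posteriors (prior × likelihood):
  Condition Delta: 0.08 × 0.056 = 0.00448
  Condition Beta: 0.11 × 0.15 = 0.0165
  Condition Epsilon: 0.81 × 0.012 = 0.00972
P(elevated) = 0.00448 + 0.0165 + 0.00972 = 0.0307 → 0.031.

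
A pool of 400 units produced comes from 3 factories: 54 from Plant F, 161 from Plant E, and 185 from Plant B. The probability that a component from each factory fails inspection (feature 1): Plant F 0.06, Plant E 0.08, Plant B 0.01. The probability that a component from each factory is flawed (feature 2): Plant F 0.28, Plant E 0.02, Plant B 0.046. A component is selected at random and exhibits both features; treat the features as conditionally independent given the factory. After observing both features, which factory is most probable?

Unnormalized posteriors (prior × likelihood):
  Plant F: 0.135 × 0.06 × 0.28 = 0.002268
  Plant E: 0.4025 × 0.08 × 0.02 = 0.000644
  Plant B: 0.4625 × 0.01 × 0.046 = 0.00021275
Total = 0.00312475.
Largest term belongs to Plant F, so Plant F is most probable.

Plant F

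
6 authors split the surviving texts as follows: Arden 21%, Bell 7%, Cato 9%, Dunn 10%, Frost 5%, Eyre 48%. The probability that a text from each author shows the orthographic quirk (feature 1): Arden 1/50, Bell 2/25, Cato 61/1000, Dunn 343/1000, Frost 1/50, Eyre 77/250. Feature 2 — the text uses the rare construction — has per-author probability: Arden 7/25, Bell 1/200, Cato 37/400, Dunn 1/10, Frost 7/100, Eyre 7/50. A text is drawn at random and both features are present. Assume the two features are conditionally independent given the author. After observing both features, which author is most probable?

Eyre

Prior × likelihood for each hypothesis:
  Arden: 0.21 × 0.02 × 0.28 = 0.001176
  Bell: 0.07 × 0.08 × 0.005 = 0.000028
  Cato: 0.09 × 0.061 × 0.0925 = 0.000507825
  Dunn: 0.1 × 0.343 × 0.1 = 0.00343
  Frost: 0.05 × 0.02 × 0.07 = 0.00007
  Eyre: 0.48 × 0.308 × 0.14 = 0.0206976
Sum = 0.025909425.
Largest term belongs to Eyre, so Eyre is most probable.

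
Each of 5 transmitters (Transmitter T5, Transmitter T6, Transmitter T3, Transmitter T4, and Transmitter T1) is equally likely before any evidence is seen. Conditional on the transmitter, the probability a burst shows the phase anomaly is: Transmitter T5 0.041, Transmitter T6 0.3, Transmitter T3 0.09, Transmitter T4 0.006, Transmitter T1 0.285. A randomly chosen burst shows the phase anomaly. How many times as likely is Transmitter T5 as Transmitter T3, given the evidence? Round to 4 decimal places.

0.4556

Since the prior is uniform, the posterior is proportional to the likelihood:
  Transmitter T5: 0.041
  Transmitter T6: 0.3
  Transmitter T3: 0.09
  Transmitter T4: 0.006
  Transmitter T1: 0.285
Total = 0.722.
The ratio is 0.041 / 0.09 (the normalizer cancels) = 0.4556.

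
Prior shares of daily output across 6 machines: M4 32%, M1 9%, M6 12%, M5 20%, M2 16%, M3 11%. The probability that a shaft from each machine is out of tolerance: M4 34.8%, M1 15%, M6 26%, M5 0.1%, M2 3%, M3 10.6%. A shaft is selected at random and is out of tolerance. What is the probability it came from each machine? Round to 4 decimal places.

M4 0.6447, M1 0.0782, M6 0.1806, M5 0.0012, M2 0.0278, M3 0.0675

Prior × likelihood for each hypothesis:
  M4: 0.32 × 0.348 = 0.11136
  M1: 0.09 × 0.15 = 0.0135
  M6: 0.12 × 0.26 = 0.0312
  M5: 0.2 × 0.001 = 0.0002
  M2: 0.16 × 0.03 = 0.0048
  M3: 0.11 × 0.106 = 0.01166
Normalizing constant = 0.17272.
P(M4 | oversize) = 0.11136/0.17272 ≈ 0.6447
P(M1 | oversize) = 0.0135/0.17272 ≈ 0.0782
P(M6 | oversize) = 0.0312/0.17272 ≈ 0.1806
P(M5 | oversize) = 0.0002/0.17272 ≈ 0.0012
P(M2 | oversize) = 0.0048/0.17272 ≈ 0.0278
P(M3 | oversize) = 0.01166/0.17272 ≈ 0.0675
(Check: 0.6447+0.0782+0.1806+0.0012+0.0278+0.0675 = 1.0000.)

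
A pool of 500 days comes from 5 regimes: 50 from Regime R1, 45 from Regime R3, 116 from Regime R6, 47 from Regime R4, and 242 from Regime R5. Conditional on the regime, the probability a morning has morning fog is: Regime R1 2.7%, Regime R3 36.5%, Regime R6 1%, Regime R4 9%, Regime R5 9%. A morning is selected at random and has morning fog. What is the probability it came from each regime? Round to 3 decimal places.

By Bayes' rule, posterior ∝ prior × likelihood:
  Regime R1: 0.1 × 0.027 = 0.0027
  Regime R3: 0.09 × 0.365 = 0.03285
  Regime R6: 0.232 × 0.01 = 0.00232
  Regime R4: 0.094 × 0.09 = 0.00846
  Regime R5: 0.484 × 0.09 = 0.04356
Sum = 0.08989.
P(Regime R1 | fog) = 0.0027/0.08989 ≈ 0.030
P(Regime R3 | fog) = 0.03285/0.08989 ≈ 0.365
P(Regime R6 | fog) = 0.00232/0.08989 ≈ 0.026
P(Regime R4 | fog) = 0.00846/0.08989 ≈ 0.094
P(Regime R5 | fog) = 0.04356/0.08989 ≈ 0.485
(Check: 0.030+0.365+0.026+0.094+0.485 = 1.000.)

Regime R1 0.030, Regime R3 0.365, Regime R6 0.026, Regime R4 0.094, Regime R5 0.485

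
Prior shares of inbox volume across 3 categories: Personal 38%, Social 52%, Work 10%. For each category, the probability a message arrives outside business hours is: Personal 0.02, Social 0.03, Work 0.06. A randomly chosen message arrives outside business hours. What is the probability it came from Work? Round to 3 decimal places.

0.205

Prior × likelihood for each hypothesis:
  Personal: 0.38 × 0.02 = 0.0076
  Social: 0.52 × 0.03 = 0.0156
  Work: 0.1 × 0.06 = 0.006
Normalizing constant = 0.0292.
P(Work | evidence) = 0.006 / 0.0292 ≈ 0.205.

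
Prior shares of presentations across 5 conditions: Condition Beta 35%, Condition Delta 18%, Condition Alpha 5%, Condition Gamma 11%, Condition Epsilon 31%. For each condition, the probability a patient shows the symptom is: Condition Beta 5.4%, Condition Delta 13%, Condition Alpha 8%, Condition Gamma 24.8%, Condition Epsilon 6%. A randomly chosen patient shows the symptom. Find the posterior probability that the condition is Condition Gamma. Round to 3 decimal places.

0.296

Prior × likelihood for each hypothesis:
  Condition Beta: 0.35 × 0.054 = 0.0189
  Condition Delta: 0.18 × 0.13 = 0.0234
  Condition Alpha: 0.05 × 0.08 = 0.004
  Condition Gamma: 0.11 × 0.248 = 0.02728
  Condition Epsilon: 0.31 × 0.06 = 0.0186
Sum = 0.09218.
P(Condition Gamma | evidence) = 0.02728 / 0.09218 ≈ 0.296.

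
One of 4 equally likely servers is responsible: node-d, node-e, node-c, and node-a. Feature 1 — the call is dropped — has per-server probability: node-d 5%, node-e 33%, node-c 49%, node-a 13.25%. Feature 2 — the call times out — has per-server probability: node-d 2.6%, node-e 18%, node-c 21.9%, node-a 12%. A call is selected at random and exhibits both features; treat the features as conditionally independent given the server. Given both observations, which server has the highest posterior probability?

node-c

With a uniform prior (1/4 each), posterior ∝ likelihood:
  node-d: 0.05 × 0.026 = 0.0013
  node-e: 0.33 × 0.18 = 0.0594
  node-c: 0.49 × 0.219 = 0.10731
  node-a: 0.1325 × 0.12 = 0.0159
Sum = 0.18391.
Largest term belongs to node-c, so node-c is most probable.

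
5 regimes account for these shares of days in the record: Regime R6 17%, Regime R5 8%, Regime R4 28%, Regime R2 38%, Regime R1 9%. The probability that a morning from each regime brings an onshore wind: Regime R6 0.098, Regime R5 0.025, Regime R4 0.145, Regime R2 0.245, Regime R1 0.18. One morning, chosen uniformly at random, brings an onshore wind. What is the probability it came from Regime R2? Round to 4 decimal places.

0.5523

By Bayes' rule, posterior ∝ prior × likelihood:
  Regime R6: 0.17 × 0.098 = 0.01666
  Regime R5: 0.08 × 0.025 = 0.002
  Regime R4: 0.28 × 0.145 = 0.0406
  Regime R2: 0.38 × 0.245 = 0.0931
  Regime R1: 0.09 × 0.18 = 0.0162
Sum = 0.16856.
P(Regime R2 | evidence) = 0.0931 / 0.16856 ≈ 0.5523.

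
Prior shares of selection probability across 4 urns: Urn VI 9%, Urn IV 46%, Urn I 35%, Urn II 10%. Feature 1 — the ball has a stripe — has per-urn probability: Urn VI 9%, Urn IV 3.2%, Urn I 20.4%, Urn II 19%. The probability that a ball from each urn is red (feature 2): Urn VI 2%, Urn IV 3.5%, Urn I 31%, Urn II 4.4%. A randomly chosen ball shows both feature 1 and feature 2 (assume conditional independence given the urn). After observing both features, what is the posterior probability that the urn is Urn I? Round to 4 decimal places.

0.9360

Prior × likelihood for each hypothesis:
  Urn VI: 0.09 × 0.09 × 0.02 = 0.000162
  Urn IV: 0.46 × 0.032 × 0.035 = 0.0005152
  Urn I: 0.35 × 0.204 × 0.31 = 0.022134
  Urn II: 0.1 × 0.19 × 0.044 = 0.000836
Total = 0.0236472.
P(Urn I | evidence) = 0.022134 / 0.0236472 ≈ 0.9360.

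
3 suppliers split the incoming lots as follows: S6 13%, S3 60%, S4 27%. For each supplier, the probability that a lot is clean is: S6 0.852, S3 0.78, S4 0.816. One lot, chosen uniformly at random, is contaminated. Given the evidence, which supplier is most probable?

Taking complements, P(contaminated | each) = S6 0.148, S3 0.22, S4 0.184.
Unnormalized posteriors (prior × likelihood):
  S6: 0.13 × 0.148 = 0.01924
  S3: 0.6 × 0.22 = 0.132
  S4: 0.27 × 0.184 = 0.04968
Normalizing constant = 0.20092.
Largest term belongs to S3, so S3 is most probable.

S3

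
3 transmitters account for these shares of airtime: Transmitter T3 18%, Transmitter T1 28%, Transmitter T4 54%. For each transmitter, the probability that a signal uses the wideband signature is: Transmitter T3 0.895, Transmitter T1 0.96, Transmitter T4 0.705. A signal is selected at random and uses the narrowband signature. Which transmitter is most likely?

Transmitter T4

Taking complements, P(narrowband | each) = Transmitter T3 0.105, Transmitter T1 0.04, Transmitter T4 0.295.
Compute prior × likelihood for every hypothesis:
  Transmitter T3: 0.18 × 0.105 = 0.0189
  Transmitter T1: 0.28 × 0.04 = 0.0112
  Transmitter T4: 0.54 × 0.295 = 0.1593
Sum = 0.1894.
Largest term belongs to Transmitter T4, so Transmitter T4 is most probable.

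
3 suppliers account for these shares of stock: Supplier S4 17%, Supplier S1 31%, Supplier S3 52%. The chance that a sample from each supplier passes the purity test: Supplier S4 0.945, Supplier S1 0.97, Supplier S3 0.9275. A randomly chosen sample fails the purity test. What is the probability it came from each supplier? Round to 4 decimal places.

Supplier S4 0.1659, Supplier S1 0.1650, Supplier S3 0.6690

Taking complements, P(off-spec | each) = Supplier S4 0.055, Supplier S1 0.03, Supplier S3 0.0725.
By Bayes' rule, posterior ∝ prior × likelihood:
  Supplier S4: 0.17 × 0.055 = 0.00935
  Supplier S1: 0.31 × 0.03 = 0.0093
  Supplier S3: 0.52 × 0.0725 = 0.0377
Total = 0.05635.
P(Supplier S4 | off-spec) = 0.00935/0.05635 ≈ 0.1659
P(Supplier S1 | off-spec) = 0.0093/0.05635 ≈ 0.1650
P(Supplier S3 | off-spec) = 0.0377/0.05635 ≈ 0.6690
(Check: 0.1659+0.1650+0.6690 = 0.9999.)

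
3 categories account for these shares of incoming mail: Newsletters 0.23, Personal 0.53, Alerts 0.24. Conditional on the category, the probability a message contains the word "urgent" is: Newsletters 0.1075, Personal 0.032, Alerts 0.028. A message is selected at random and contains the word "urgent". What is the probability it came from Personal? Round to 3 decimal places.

Unnormalized posteriors (prior × likelihood):
  Newsletters: 0.23 × 0.1075 = 0.024725
  Personal: 0.53 × 0.032 = 0.01696
  Alerts: 0.24 × 0.028 = 0.00672
Normalizing constant = 0.048405.
P(Personal | evidence) = 0.01696 / 0.048405 ≈ 0.350.

0.350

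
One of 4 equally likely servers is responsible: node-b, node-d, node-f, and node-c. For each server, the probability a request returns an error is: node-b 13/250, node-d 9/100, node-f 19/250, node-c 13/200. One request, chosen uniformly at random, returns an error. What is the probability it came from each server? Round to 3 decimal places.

node-b 0.184, node-d 0.318, node-f 0.269, node-c 0.230

Since the prior is uniform, the posterior is proportional to the likelihood:
  node-b: 0.052
  node-d: 0.09
  node-f: 0.076
  node-c: 0.065
Normalizing constant = 0.283.
P(node-b | error) = 0.052/0.283 ≈ 0.184
P(node-d | error) = 0.09/0.283 ≈ 0.318
P(node-f | error) = 0.076/0.283 ≈ 0.269
P(node-c | error) = 0.065/0.283 ≈ 0.230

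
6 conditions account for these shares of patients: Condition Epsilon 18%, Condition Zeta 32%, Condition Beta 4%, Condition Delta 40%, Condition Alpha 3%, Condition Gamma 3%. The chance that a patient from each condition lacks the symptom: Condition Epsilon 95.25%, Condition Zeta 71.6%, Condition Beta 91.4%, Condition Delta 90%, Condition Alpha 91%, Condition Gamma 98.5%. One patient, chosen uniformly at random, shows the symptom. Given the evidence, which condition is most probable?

Condition Zeta

Taking complements, P(symptomatic | each) = Condition Epsilon 0.0475, Condition Zeta 0.284, Condition Beta 0.086, Condition Delta 0.1, Condition Alpha 0.09, Condition Gamma 0.015.
Prior × likelihood for each hypothesis:
  Condition Epsilon: 0.18 × 0.0475 = 0.00855
  Condition Zeta: 0.32 × 0.284 = 0.09088
  Condition Beta: 0.04 × 0.086 = 0.00344
  Condition Delta: 0.4 × 0.1 = 0.04
  Condition Alpha: 0.03 × 0.09 = 0.0027
  Condition Gamma: 0.03 × 0.015 = 0.00045
Total = 0.14602.
Largest term belongs to Condition Zeta, so Condition Zeta is most probable.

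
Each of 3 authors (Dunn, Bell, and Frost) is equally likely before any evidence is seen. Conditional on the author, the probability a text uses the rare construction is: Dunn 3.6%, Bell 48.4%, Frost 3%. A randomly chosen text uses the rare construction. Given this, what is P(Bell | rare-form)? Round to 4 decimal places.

0.8800

Since the prior is uniform, the posterior is proportional to the likelihood:
  Dunn: 0.036
  Bell: 0.484
  Frost: 0.03
Sum = 0.55.
P(Bell | evidence) = 0.484 / 0.55 ≈ 0.8800.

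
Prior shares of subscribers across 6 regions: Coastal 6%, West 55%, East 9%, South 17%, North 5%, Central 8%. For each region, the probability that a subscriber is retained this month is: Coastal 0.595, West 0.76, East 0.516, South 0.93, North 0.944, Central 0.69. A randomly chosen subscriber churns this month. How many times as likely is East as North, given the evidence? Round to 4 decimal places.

Taking complements, P(churn | each) = Coastal 0.405, West 0.24, East 0.484, South 0.07, North 0.056, Central 0.31.
Unnormalized posteriors (prior × likelihood):
  Coastal: 0.06 × 0.405 = 0.0243
  West: 0.55 × 0.24 = 0.132
  East: 0.09 × 0.484 = 0.04356
  South: 0.17 × 0.07 = 0.0119
  North: 0.05 × 0.056 = 0.0028
  Central: 0.08 × 0.31 = 0.0248
Total = 0.23936.
The ratio is 0.04356 / 0.0028 (the normalizer cancels) = 15.5571.

15.5571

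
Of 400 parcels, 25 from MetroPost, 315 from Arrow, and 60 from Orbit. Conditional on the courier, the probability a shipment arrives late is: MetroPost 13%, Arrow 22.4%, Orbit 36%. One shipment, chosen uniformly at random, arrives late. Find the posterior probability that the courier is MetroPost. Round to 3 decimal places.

By Bayes' rule, posterior ∝ prior × likelihood:
  MetroPost: 0.0625 × 0.13 = 0.008125
  Arrow: 0.7875 × 0.224 = 0.1764
  Orbit: 0.15 × 0.36 = 0.054
Total = 0.238525.
P(MetroPost | evidence) = 0.008125 / 0.238525 ≈ 0.034.

0.034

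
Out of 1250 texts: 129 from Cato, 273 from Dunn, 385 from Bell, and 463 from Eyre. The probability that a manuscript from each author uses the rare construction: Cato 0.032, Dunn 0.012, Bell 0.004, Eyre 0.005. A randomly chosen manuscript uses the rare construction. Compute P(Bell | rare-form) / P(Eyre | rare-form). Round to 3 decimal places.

Unnormalized posteriors (prior × likelihood):
  Cato: 0.1032 × 0.032 = 0.0033024
  Dunn: 0.2184 × 0.012 = 0.0026208
  Bell: 0.308 × 0.004 = 0.001232
  Eyre: 0.3704 × 0.005 = 0.001852
Normalizing constant = 0.0090072.
The ratio is 0.001232 / 0.001852 (the normalizer cancels) = 0.665.

0.665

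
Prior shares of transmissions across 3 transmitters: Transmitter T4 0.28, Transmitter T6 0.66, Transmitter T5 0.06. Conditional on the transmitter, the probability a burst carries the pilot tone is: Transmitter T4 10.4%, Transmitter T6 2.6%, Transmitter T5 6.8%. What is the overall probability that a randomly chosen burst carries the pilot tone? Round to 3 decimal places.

0.050

Prior × likelihood for each hypothesis:
  Transmitter T4: 0.28 × 0.104 = 0.02912
  Transmitter T6: 0.66 × 0.026 = 0.01716
  Transmitter T5: 0.06 × 0.068 = 0.00408
P(pilot) = 0.02912 + 0.01716 + 0.00408 = 0.05036 → 0.050.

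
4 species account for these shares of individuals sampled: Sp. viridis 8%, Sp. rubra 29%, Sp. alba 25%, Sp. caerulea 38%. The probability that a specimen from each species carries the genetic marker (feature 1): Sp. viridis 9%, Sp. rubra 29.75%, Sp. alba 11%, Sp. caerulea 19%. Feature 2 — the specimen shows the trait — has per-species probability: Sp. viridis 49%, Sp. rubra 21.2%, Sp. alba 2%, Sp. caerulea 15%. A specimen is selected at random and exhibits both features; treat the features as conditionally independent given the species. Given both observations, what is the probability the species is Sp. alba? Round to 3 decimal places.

Compute prior × likelihood for every hypothesis:
  Sp. viridis: 0.08 × 0.09 × 0.49 = 0.003528
  Sp. rubra: 0.29 × 0.2975 × 0.212 = 0.0182903
  Sp. alba: 0.25 × 0.11 × 0.02 = 0.00055
  Sp. caerulea: 0.38 × 0.19 × 0.15 = 0.01083
Normalizing constant = 0.0331983.
P(Sp. alba | evidence) = 0.00055 / 0.0331983 ≈ 0.017.

0.017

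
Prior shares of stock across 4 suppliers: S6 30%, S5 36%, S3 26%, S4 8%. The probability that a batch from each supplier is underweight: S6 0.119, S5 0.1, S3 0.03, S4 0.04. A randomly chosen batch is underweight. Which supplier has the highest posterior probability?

S5

Compute prior × likelihood for every hypothesis:
  S6: 0.3 × 0.119 = 0.0357
  S5: 0.36 × 0.1 = 0.036
  S3: 0.26 × 0.03 = 0.0078
  S4: 0.08 × 0.04 = 0.0032
Total = 0.0827.
Largest term belongs to S5, so S5 is most probable.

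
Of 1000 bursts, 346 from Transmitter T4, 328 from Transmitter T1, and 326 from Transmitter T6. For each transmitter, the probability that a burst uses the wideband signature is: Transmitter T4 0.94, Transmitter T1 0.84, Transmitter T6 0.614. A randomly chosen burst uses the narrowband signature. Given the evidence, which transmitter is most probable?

Transmitter T6

Taking complements, P(narrowband | each) = Transmitter T4 0.06, Transmitter T1 0.16, Transmitter T6 0.386.
Unnormalized posteriors (prior × likelihood):
  Transmitter T4: 0.346 × 0.06 = 0.02076
  Transmitter T1: 0.328 × 0.16 = 0.05248
  Transmitter T6: 0.326 × 0.386 = 0.125836
Normalizing constant = 0.199076.
Largest term belongs to Transmitter T6, so Transmitter T6 is most probable.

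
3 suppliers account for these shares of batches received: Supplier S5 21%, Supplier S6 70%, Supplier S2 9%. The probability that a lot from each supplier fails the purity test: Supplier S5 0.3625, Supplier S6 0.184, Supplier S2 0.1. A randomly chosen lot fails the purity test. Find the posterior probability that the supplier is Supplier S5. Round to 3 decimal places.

0.356

Compute prior × likelihood for every hypothesis:
  Supplier S5: 0.21 × 0.3625 = 0.076125
  Supplier S6: 0.7 × 0.184 = 0.1288
  Supplier S2: 0.09 × 0.1 = 0.009
Sum = 0.213925.
P(Supplier S5 | evidence) = 0.076125 / 0.213925 ≈ 0.356.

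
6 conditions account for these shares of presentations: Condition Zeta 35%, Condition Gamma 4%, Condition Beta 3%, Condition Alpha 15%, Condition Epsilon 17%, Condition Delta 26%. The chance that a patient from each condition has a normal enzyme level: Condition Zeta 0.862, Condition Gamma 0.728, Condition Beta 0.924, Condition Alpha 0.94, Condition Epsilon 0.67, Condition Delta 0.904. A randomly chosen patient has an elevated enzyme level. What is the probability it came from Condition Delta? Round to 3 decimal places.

0.165

Taking complements, P(elevated | each) = Condition Zeta 0.138, Condition Gamma 0.272, Condition Beta 0.076, Condition Alpha 0.06, Condition Epsilon 0.33, Condition Delta 0.096.
Unnormalized posteriors (prior × likelihood):
  Condition Zeta: 0.35 × 0.138 = 0.0483
  Condition Gamma: 0.04 × 0.272 = 0.01088
  Condition Beta: 0.03 × 0.076 = 0.00228
  Condition Alpha: 0.15 × 0.06 = 0.009
  Condition Epsilon: 0.17 × 0.33 = 0.0561
  Condition Delta: 0.26 × 0.096 = 0.02496
Normalizing constant = 0.15152.
P(Condition Delta | evidence) = 0.02496 / 0.15152 ≈ 0.165.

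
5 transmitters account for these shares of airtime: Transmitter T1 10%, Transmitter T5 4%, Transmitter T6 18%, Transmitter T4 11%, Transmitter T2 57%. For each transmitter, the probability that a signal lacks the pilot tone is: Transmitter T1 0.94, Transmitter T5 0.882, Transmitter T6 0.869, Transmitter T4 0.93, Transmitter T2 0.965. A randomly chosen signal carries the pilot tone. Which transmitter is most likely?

Transmitter T6

Taking complements, P(pilot | each) = Transmitter T1 0.06, Transmitter T5 0.118, Transmitter T6 0.131, Transmitter T4 0.07, Transmitter T2 0.035.
Unnormalized posteriors (prior × likelihood):
  Transmitter T1: 0.1 × 0.06 = 0.006
  Transmitter T5: 0.04 × 0.118 = 0.00472
  Transmitter T6: 0.18 × 0.131 = 0.02358
  Transmitter T4: 0.11 × 0.07 = 0.0077
  Transmitter T2: 0.57 × 0.035 = 0.01995
Total = 0.06195.
Largest term belongs to Transmitter T6, so Transmitter T6 is most probable.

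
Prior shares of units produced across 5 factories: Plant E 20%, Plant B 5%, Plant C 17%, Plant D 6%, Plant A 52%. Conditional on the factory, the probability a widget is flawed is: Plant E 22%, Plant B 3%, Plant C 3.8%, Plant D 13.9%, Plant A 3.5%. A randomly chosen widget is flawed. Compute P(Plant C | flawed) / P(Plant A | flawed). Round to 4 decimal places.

Compute prior × likelihood for every hypothesis:
  Plant E: 0.2 × 0.22 = 0.044
  Plant B: 0.05 × 0.03 = 0.0015
  Plant C: 0.17 × 0.038 = 0.00646
  Plant D: 0.06 × 0.139 = 0.00834
  Plant A: 0.52 × 0.035 = 0.0182
Normalizing constant = 0.0785.
The ratio is 0.00646 / 0.0182 (the normalizer cancels) = 0.3549.

0.3549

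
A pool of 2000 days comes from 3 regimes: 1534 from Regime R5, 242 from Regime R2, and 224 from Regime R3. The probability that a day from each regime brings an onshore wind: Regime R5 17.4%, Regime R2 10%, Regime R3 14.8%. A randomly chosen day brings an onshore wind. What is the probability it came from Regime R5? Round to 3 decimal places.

By Bayes' rule, posterior ∝ prior × likelihood:
  Regime R5: 0.767 × 0.174 = 0.133458
  Regime R2: 0.121 × 0.1 = 0.0121
  Regime R3: 0.112 × 0.148 = 0.016576
Total = 0.162134.
P(Regime R5 | evidence) = 0.133458 / 0.162134 ≈ 0.823.

0.823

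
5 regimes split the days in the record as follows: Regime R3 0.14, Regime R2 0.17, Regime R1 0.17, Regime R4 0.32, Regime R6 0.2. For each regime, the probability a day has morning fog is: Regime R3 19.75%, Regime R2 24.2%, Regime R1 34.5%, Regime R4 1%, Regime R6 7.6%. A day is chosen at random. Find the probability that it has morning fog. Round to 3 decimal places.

Compute prior × likelihood for every hypothesis:
  Regime R3: 0.14 × 0.1975 = 0.02765
  Regime R2: 0.17 × 0.242 = 0.04114
  Regime R1: 0.17 × 0.345 = 0.05865
  Regime R4: 0.32 × 0.01 = 0.0032
  Regime R6: 0.2 × 0.076 = 0.0152
P(fog) = 0.02765 + 0.04114 + 0.05865 + 0.0032 + 0.0152 = 0.14584 → 0.146.

0.146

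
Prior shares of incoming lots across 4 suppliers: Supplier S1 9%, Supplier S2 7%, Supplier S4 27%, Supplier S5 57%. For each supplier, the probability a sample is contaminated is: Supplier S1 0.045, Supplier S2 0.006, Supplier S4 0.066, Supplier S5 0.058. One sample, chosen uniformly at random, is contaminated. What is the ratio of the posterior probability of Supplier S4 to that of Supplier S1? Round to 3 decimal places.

4.400

Unnormalized posteriors (prior × likelihood):
  Supplier S1: 0.09 × 0.045 = 0.00405
  Supplier S2: 0.07 × 0.006 = 0.00042
  Supplier S4: 0.27 × 0.066 = 0.01782
  Supplier S5: 0.57 × 0.058 = 0.03306
Sum = 0.05535.
The ratio is 0.01782 / 0.00405 (the normalizer cancels) = 4.400.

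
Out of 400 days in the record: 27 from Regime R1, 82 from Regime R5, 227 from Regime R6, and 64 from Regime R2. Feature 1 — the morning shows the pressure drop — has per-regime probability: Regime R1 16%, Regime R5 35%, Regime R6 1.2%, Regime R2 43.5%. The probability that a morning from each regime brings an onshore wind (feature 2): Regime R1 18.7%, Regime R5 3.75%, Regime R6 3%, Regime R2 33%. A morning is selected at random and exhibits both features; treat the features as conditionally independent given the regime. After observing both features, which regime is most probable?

Unnormalized posteriors (prior × likelihood):
  Regime R1: 0.0675 × 0.16 × 0.187 = 0.0020196
  Regime R5: 0.205 × 0.35 × 0.0375 = 0.002690625
  Regime R6: 0.5675 × 0.012 × 0.03 = 0.0002043
  Regime R2: 0.16 × 0.435 × 0.33 = 0.022968
Normalizing constant = 0.027882525.
Largest term belongs to Regime R2, so Regime R2 is most probable.

Regime R2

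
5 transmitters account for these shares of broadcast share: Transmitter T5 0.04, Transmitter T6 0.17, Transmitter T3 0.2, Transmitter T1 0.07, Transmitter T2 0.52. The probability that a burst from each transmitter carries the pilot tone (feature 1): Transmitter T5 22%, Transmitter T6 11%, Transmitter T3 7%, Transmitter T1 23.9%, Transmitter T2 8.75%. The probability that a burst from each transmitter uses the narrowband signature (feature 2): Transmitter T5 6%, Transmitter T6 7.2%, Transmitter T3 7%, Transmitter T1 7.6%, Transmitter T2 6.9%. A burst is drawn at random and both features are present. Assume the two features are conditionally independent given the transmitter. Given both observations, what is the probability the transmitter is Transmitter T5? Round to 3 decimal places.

0.073

Prior × likelihood for each hypothesis:
  Transmitter T5: 0.04 × 0.22 × 0.06 = 0.000528
  Transmitter T6: 0.17 × 0.11 × 0.072 = 0.0013464
  Transmitter T3: 0.2 × 0.07 × 0.07 = 0.00098
  Transmitter T1: 0.07 × 0.239 × 0.076 = 0.00127148
  Transmitter T2: 0.52 × 0.0875 × 0.069 = 0.0031395
Sum = 0.00726538.
P(Transmitter T5 | evidence) = 0.000528 / 0.00726538 ≈ 0.073.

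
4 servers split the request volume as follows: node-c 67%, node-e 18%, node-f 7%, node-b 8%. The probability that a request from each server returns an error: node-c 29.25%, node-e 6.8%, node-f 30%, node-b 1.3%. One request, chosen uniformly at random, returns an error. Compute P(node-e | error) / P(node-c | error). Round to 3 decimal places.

0.062

Compute prior × likelihood for every hypothesis:
  node-c: 0.67 × 0.2925 = 0.195975
  node-e: 0.18 × 0.068 = 0.01224
  node-f: 0.07 × 0.3 = 0.021
  node-b: 0.08 × 0.013 = 0.00104
Total = 0.230255.
The ratio is 0.01224 / 0.195975 (the normalizer cancels) = 0.062.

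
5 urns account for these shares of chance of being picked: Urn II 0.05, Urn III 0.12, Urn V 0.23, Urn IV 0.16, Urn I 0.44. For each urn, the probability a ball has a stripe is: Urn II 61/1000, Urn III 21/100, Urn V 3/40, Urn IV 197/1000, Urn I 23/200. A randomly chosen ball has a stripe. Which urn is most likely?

Urn I

Unnormalized posteriors (prior × likelihood):
  Urn II: 0.05 × 0.061 = 0.00305
  Urn III: 0.12 × 0.21 = 0.0252
  Urn V: 0.23 × 0.075 = 0.01725
  Urn IV: 0.16 × 0.197 = 0.03152
  Urn I: 0.44 × 0.115 = 0.0506
Normalizing constant = 0.12762.
Largest term belongs to Urn I, so Urn I is most probable.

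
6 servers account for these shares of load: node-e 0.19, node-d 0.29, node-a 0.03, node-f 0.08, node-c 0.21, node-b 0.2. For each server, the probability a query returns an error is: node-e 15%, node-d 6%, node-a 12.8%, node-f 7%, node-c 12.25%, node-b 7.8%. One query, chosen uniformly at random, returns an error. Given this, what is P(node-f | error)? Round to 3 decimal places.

0.058

Unnormalized posteriors (prior × likelihood):
  node-e: 0.19 × 0.15 = 0.0285
  node-d: 0.29 × 0.06 = 0.0174
  node-a: 0.03 × 0.128 = 0.00384
  node-f: 0.08 × 0.07 = 0.0056
  node-c: 0.21 × 0.1225 = 0.025725
  node-b: 0.2 × 0.078 = 0.0156
Total = 0.096665.
P(node-f | evidence) = 0.0056 / 0.096665 ≈ 0.058.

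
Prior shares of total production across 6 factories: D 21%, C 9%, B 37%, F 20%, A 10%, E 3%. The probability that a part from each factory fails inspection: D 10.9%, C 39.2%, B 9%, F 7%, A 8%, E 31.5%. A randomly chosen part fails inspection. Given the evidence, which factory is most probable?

C

Compute prior × likelihood for every hypothesis:
  D: 0.21 × 0.109 = 0.02289
  C: 0.09 × 0.392 = 0.03528
  B: 0.37 × 0.09 = 0.0333
  F: 0.2 × 0.07 = 0.014
  A: 0.1 × 0.08 = 0.008
  E: 0.03 × 0.315 = 0.00945
Sum = 0.12292.
Largest term belongs to C, so C is most probable.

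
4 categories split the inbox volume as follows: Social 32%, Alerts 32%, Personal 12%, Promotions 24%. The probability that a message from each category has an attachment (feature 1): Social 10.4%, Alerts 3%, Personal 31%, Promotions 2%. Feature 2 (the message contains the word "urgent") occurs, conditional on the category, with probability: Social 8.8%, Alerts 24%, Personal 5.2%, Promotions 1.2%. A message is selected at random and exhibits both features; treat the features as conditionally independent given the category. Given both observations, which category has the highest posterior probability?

Unnormalized posteriors (prior × likelihood):
  Social: 0.32 × 0.104 × 0.088 = 0.00292864
  Alerts: 0.32 × 0.03 × 0.24 = 0.002304
  Personal: 0.12 × 0.31 × 0.052 = 0.0019344
  Promotions: 0.24 × 0.02 × 0.012 = 0.0000576
Normalizing constant = 0.00722464.
Largest term belongs to Social, so Social is most probable.

Social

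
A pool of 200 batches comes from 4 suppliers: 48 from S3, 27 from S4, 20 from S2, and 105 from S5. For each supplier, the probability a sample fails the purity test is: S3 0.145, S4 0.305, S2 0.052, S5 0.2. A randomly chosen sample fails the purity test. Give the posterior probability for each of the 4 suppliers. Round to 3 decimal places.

By Bayes' rule, posterior ∝ prior × likelihood:
  S3: 0.24 × 0.145 = 0.0348
  S4: 0.135 × 0.305 = 0.041175
  S2: 0.1 × 0.052 = 0.0052
  S5: 0.525 × 0.2 = 0.105
Normalizing constant = 0.186175.
P(S3 | off-spec) = 0.0348/0.186175 ≈ 0.187
P(S4 | off-spec) = 0.041175/0.186175 ≈ 0.221
P(S2 | off-spec) = 0.0052/0.186175 ≈ 0.028
P(S5 | off-spec) = 0.105/0.186175 ≈ 0.564

S3 0.187, S4 0.221, S2 0.028, S5 0.564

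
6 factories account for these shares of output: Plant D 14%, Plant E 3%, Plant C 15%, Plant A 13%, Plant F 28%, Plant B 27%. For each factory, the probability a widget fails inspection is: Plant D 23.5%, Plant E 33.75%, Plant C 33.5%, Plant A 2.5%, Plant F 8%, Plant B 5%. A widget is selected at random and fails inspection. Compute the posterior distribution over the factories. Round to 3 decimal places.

Prior × likelihood for each hypothesis:
  Plant D: 0.14 × 0.235 = 0.0329
  Plant E: 0.03 × 0.3375 = 0.010125
  Plant C: 0.15 × 0.335 = 0.05025
  Plant A: 0.13 × 0.025 = 0.00325
  Plant F: 0.28 × 0.08 = 0.0224
  Plant B: 0.27 × 0.05 = 0.0135
Total = 0.132425.
P(Plant D | nonconforming) = 0.0329/0.132425 ≈ 0.248
P(Plant E | nonconforming) = 0.010125/0.132425 ≈ 0.076
P(Plant C | nonconforming) = 0.05025/0.132425 ≈ 0.379
P(Plant A | nonconforming) = 0.00325/0.132425 ≈ 0.025
P(Plant F | nonconforming) = 0.0224/0.132425 ≈ 0.169
P(Plant B | nonconforming) = 0.0135/0.132425 ≈ 0.102
(Check: 0.248+0.076+0.379+0.025+0.169+0.102 = 0.999.)

Plant D 0.248, Plant E 0.076, Plant C 0.379, Plant A 0.025, Plant F 0.169, Plant B 0.102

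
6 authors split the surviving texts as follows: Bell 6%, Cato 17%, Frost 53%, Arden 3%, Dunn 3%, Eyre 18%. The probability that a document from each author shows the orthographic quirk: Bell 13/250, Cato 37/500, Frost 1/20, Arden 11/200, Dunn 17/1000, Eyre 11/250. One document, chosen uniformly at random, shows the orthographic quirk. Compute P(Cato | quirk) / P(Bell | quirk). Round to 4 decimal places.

Prior × likelihood for each hypothesis:
  Bell: 0.06 × 0.052 = 0.00312
  Cato: 0.17 × 0.074 = 0.01258
  Frost: 0.53 × 0.05 = 0.0265
  Arden: 0.03 × 0.055 = 0.00165
  Dunn: 0.03 × 0.017 = 0.00051
  Eyre: 0.18 × 0.044 = 0.00792
Total = 0.05228.
The ratio is 0.01258 / 0.00312 (the normalizer cancels) = 4.0321.

4.0321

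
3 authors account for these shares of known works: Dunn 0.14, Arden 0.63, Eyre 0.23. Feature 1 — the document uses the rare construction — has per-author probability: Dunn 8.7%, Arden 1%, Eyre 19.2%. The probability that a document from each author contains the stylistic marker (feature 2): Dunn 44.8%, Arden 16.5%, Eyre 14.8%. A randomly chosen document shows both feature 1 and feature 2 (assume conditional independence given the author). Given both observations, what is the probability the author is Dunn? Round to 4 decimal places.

0.4187

Prior × likelihood for each hypothesis:
  Dunn: 0.14 × 0.087 × 0.448 = 0.00545664
  Arden: 0.63 × 0.01 × 0.165 = 0.0010395
  Eyre: 0.23 × 0.192 × 0.148 = 0.00653568
Total = 0.01303182.
P(Dunn | evidence) = 0.00545664 / 0.01303182 ≈ 0.4187.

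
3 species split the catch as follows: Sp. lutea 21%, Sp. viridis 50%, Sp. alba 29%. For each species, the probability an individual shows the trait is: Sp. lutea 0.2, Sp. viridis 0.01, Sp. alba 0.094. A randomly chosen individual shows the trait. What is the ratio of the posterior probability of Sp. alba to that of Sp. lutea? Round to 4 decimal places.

0.6490

Unnormalized posteriors (prior × likelihood):
  Sp. lutea: 0.21 × 0.2 = 0.042
  Sp. viridis: 0.5 × 0.01 = 0.005
  Sp. alba: 0.29 × 0.094 = 0.02726
Normalizing constant = 0.07426.
The ratio is 0.02726 / 0.042 (the normalizer cancels) = 0.6490.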